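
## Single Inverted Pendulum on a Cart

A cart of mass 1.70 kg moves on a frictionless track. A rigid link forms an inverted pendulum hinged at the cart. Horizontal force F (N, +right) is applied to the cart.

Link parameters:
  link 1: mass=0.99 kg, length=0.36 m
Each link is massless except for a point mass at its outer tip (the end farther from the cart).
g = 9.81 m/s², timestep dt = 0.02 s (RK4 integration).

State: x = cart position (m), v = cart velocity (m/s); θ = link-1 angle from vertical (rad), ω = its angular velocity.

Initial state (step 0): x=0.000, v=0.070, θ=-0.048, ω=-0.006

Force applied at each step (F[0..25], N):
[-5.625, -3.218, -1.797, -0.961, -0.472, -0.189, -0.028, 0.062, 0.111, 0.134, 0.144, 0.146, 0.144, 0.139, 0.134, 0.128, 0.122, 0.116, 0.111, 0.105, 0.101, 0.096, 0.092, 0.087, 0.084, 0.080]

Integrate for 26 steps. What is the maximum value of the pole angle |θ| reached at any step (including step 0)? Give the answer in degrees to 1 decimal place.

apply F[0]=-5.625 → step 1: x=0.001, v=0.009, θ=-0.047, ω=0.136
apply F[1]=-3.218 → step 2: x=0.001, v=-0.023, θ=-0.043, ω=0.203
apply F[2]=-1.797 → step 3: x=0.000, v=-0.040, θ=-0.039, ω=0.226
apply F[3]=-0.961 → step 4: x=-0.001, v=-0.047, θ=-0.035, ω=0.225
apply F[4]=-0.472 → step 5: x=-0.002, v=-0.049, θ=-0.030, ω=0.213
apply F[5]=-0.189 → step 6: x=-0.003, v=-0.048, θ=-0.026, ω=0.195
apply F[6]=-0.028 → step 7: x=-0.004, v=-0.045, θ=-0.022, ω=0.175
apply F[7]=+0.062 → step 8: x=-0.005, v=-0.042, θ=-0.019, ω=0.155
apply F[8]=+0.111 → step 9: x=-0.005, v=-0.039, θ=-0.016, ω=0.136
apply F[9]=+0.134 → step 10: x=-0.006, v=-0.036, θ=-0.014, ω=0.119
apply F[10]=+0.144 → step 11: x=-0.007, v=-0.033, θ=-0.011, ω=0.104
apply F[11]=+0.146 → step 12: x=-0.007, v=-0.030, θ=-0.009, ω=0.090
apply F[12]=+0.144 → step 13: x=-0.008, v=-0.027, θ=-0.008, ω=0.078
apply F[13]=+0.139 → step 14: x=-0.009, v=-0.025, θ=-0.006, ω=0.067
apply F[14]=+0.134 → step 15: x=-0.009, v=-0.022, θ=-0.005, ω=0.058
apply F[15]=+0.128 → step 16: x=-0.009, v=-0.020, θ=-0.004, ω=0.050
apply F[16]=+0.122 → step 17: x=-0.010, v=-0.018, θ=-0.003, ω=0.042
apply F[17]=+0.116 → step 18: x=-0.010, v=-0.017, θ=-0.002, ω=0.036
apply F[18]=+0.111 → step 19: x=-0.010, v=-0.015, θ=-0.002, ω=0.031
apply F[19]=+0.105 → step 20: x=-0.011, v=-0.014, θ=-0.001, ω=0.026
apply F[20]=+0.101 → step 21: x=-0.011, v=-0.013, θ=-0.001, ω=0.022
apply F[21]=+0.096 → step 22: x=-0.011, v=-0.011, θ=-0.000, ω=0.019
apply F[22]=+0.092 → step 23: x=-0.011, v=-0.010, θ=0.000, ω=0.016
apply F[23]=+0.087 → step 24: x=-0.012, v=-0.009, θ=0.000, ω=0.013
apply F[24]=+0.084 → step 25: x=-0.012, v=-0.008, θ=0.001, ω=0.011
apply F[25]=+0.080 → step 26: x=-0.012, v=-0.007, θ=0.001, ω=0.009
Max |angle| over trajectory = 0.048 rad = 2.8°.

Answer: 2.8°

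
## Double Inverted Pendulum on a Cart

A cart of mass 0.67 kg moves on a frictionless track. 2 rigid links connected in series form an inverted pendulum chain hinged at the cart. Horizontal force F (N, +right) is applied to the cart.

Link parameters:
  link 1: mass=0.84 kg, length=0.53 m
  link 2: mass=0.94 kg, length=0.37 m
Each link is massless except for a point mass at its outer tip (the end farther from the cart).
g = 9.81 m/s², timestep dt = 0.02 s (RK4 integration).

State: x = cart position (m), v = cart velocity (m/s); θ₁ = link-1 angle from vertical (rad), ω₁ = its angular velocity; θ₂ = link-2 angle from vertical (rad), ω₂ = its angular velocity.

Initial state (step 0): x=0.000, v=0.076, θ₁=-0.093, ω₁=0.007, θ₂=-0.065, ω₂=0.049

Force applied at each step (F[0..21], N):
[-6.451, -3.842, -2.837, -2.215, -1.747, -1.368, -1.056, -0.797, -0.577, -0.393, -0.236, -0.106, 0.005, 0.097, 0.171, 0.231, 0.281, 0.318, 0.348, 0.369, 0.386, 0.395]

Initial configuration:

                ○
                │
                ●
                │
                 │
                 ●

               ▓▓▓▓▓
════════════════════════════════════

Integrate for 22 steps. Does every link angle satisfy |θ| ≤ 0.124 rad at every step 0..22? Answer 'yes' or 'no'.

apply F[0]=-6.451 → step 1: x=0.000, v=-0.066, θ₁=-0.091, ω₁=0.227, θ₂=-0.064, ω₂=0.082
apply F[1]=-3.842 → step 2: x=-0.002, v=-0.133, θ₁=-0.085, ω₁=0.311, θ₂=-0.062, ω₂=0.111
apply F[2]=-2.837 → step 3: x=-0.005, v=-0.175, θ₁=-0.079, ω₁=0.350, θ₂=-0.059, ω₂=0.136
apply F[3]=-2.215 → step 4: x=-0.009, v=-0.202, θ₁=-0.072, ω₁=0.366, θ₂=-0.056, ω₂=0.155
apply F[4]=-1.747 → step 5: x=-0.013, v=-0.219, θ₁=-0.064, ω₁=0.367, θ₂=-0.053, ω₂=0.170
apply F[5]=-1.368 → step 6: x=-0.017, v=-0.229, θ₁=-0.057, ω₁=0.359, θ₂=-0.050, ω₂=0.180
apply F[6]=-1.056 → step 7: x=-0.022, v=-0.232, θ₁=-0.050, ω₁=0.344, θ₂=-0.046, ω₂=0.187
apply F[7]=-0.797 → step 8: x=-0.027, v=-0.232, θ₁=-0.043, ω₁=0.325, θ₂=-0.042, ω₂=0.189
apply F[8]=-0.577 → step 9: x=-0.031, v=-0.229, θ₁=-0.037, ω₁=0.303, θ₂=-0.038, ω₂=0.189
apply F[9]=-0.393 → step 10: x=-0.036, v=-0.223, θ₁=-0.031, ω₁=0.281, θ₂=-0.035, ω₂=0.187
apply F[10]=-0.236 → step 11: x=-0.040, v=-0.215, θ₁=-0.026, ω₁=0.257, θ₂=-0.031, ω₂=0.182
apply F[11]=-0.106 → step 12: x=-0.044, v=-0.206, θ₁=-0.021, ω₁=0.234, θ₂=-0.027, ω₂=0.176
apply F[12]=+0.005 → step 13: x=-0.048, v=-0.196, θ₁=-0.017, ω₁=0.211, θ₂=-0.024, ω₂=0.168
apply F[13]=+0.097 → step 14: x=-0.052, v=-0.186, θ₁=-0.013, ω₁=0.189, θ₂=-0.021, ω₂=0.159
apply F[14]=+0.171 → step 15: x=-0.056, v=-0.175, θ₁=-0.009, ω₁=0.169, θ₂=-0.018, ω₂=0.150
apply F[15]=+0.231 → step 16: x=-0.059, v=-0.164, θ₁=-0.006, ω₁=0.149, θ₂=-0.015, ω₂=0.140
apply F[16]=+0.281 → step 17: x=-0.062, v=-0.154, θ₁=-0.003, ω₁=0.131, θ₂=-0.012, ω₂=0.130
apply F[17]=+0.318 → step 18: x=-0.065, v=-0.143, θ₁=-0.001, ω₁=0.115, θ₂=-0.009, ω₂=0.120
apply F[18]=+0.348 → step 19: x=-0.068, v=-0.133, θ₁=0.002, ω₁=0.100, θ₂=-0.007, ω₂=0.110
apply F[19]=+0.369 → step 20: x=-0.071, v=-0.123, θ₁=0.003, ω₁=0.086, θ₂=-0.005, ω₂=0.100
apply F[20]=+0.386 → step 21: x=-0.073, v=-0.114, θ₁=0.005, ω₁=0.073, θ₂=-0.003, ω₂=0.091
apply F[21]=+0.395 → step 22: x=-0.075, v=-0.105, θ₁=0.006, ω₁=0.062, θ₂=-0.001, ω₂=0.082
Max |angle| over trajectory = 0.093 rad; bound = 0.124 → within bound.

Answer: yes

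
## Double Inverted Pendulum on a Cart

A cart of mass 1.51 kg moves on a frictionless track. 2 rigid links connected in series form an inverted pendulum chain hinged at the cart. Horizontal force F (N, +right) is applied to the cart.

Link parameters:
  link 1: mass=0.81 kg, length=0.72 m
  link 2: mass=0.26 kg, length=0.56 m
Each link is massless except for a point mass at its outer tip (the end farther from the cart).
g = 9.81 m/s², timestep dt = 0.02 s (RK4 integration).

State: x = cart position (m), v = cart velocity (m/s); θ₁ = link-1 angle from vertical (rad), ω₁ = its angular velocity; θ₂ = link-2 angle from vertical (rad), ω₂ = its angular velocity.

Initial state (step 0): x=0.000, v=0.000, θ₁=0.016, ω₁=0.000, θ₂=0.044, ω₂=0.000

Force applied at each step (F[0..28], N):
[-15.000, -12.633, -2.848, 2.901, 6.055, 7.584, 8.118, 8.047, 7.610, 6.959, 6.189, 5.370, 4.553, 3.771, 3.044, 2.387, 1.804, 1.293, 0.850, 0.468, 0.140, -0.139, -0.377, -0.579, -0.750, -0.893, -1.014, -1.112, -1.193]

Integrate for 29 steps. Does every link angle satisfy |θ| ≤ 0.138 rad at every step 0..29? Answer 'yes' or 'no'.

Answer: yes

Derivation:
apply F[0]=-15.000 → step 1: x=-0.002, v=-0.201, θ₁=0.019, ω₁=0.281, θ₂=0.044, ω₂=0.012
apply F[1]=-12.633 → step 2: x=-0.008, v=-0.371, θ₁=0.027, ω₁=0.522, θ₂=0.044, ω₂=0.022
apply F[2]=-2.848 → step 3: x=-0.016, v=-0.413, θ₁=0.038, ω₁=0.588, θ₂=0.045, ω₂=0.028
apply F[3]=+2.901 → step 4: x=-0.024, v=-0.381, θ₁=0.049, ω₁=0.555, θ₂=0.046, ω₂=0.028
apply F[4]=+6.055 → step 5: x=-0.030, v=-0.308, θ₁=0.060, ω₁=0.470, θ₂=0.046, ω₂=0.024
apply F[5]=+7.584 → step 6: x=-0.036, v=-0.217, θ₁=0.068, ω₁=0.362, θ₂=0.046, ω₂=0.016
apply F[6]=+8.118 → step 7: x=-0.039, v=-0.120, θ₁=0.074, ω₁=0.249, θ₂=0.047, ω₂=0.004
apply F[7]=+8.047 → step 8: x=-0.040, v=-0.024, θ₁=0.078, ω₁=0.140, θ₂=0.047, ω₂=-0.010
apply F[8]=+7.610 → step 9: x=-0.040, v=0.066, θ₁=0.080, ω₁=0.040, θ₂=0.046, ω₂=-0.025
apply F[9]=+6.959 → step 10: x=-0.038, v=0.146, θ₁=0.080, ω₁=-0.047, θ₂=0.046, ω₂=-0.041
apply F[10]=+6.189 → step 11: x=-0.034, v=0.217, θ₁=0.078, ω₁=-0.120, θ₂=0.045, ω₂=-0.057
apply F[11]=+5.370 → step 12: x=-0.029, v=0.277, θ₁=0.075, ω₁=-0.180, θ₂=0.043, ω₂=-0.073
apply F[12]=+4.553 → step 13: x=-0.023, v=0.327, θ₁=0.071, ω₁=-0.227, θ₂=0.042, ω₂=-0.087
apply F[13]=+3.771 → step 14: x=-0.016, v=0.368, θ₁=0.066, ω₁=-0.261, θ₂=0.040, ω₂=-0.100
apply F[14]=+3.044 → step 15: x=-0.009, v=0.399, θ₁=0.061, ω₁=-0.286, θ₂=0.038, ω₂=-0.111
apply F[15]=+2.387 → step 16: x=-0.000, v=0.423, θ₁=0.055, ω₁=-0.301, θ₂=0.035, ω₂=-0.121
apply F[16]=+1.804 → step 17: x=0.008, v=0.440, θ₁=0.049, ω₁=-0.309, θ₂=0.033, ω₂=-0.129
apply F[17]=+1.293 → step 18: x=0.017, v=0.451, θ₁=0.042, ω₁=-0.310, θ₂=0.030, ω₂=-0.135
apply F[18]=+0.850 → step 19: x=0.026, v=0.456, θ₁=0.036, ω₁=-0.306, θ₂=0.028, ω₂=-0.140
apply F[19]=+0.468 → step 20: x=0.035, v=0.458, θ₁=0.030, ω₁=-0.299, θ₂=0.025, ω₂=-0.143
apply F[20]=+0.140 → step 21: x=0.044, v=0.456, θ₁=0.024, ω₁=-0.289, θ₂=0.022, ω₂=-0.145
apply F[21]=-0.139 → step 22: x=0.054, v=0.451, θ₁=0.019, ω₁=-0.276, θ₂=0.019, ω₂=-0.146
apply F[22]=-0.377 → step 23: x=0.062, v=0.444, θ₁=0.013, ω₁=-0.262, θ₂=0.016, ω₂=-0.145
apply F[23]=-0.579 → step 24: x=0.071, v=0.435, θ₁=0.008, ω₁=-0.246, θ₂=0.013, ω₂=-0.143
apply F[24]=-0.750 → step 25: x=0.080, v=0.424, θ₁=0.003, ω₁=-0.230, θ₂=0.010, ω₂=-0.140
apply F[25]=-0.893 → step 26: x=0.088, v=0.412, θ₁=-0.001, ω₁=-0.214, θ₂=0.008, ω₂=-0.137
apply F[26]=-1.014 → step 27: x=0.096, v=0.399, θ₁=-0.005, ω₁=-0.198, θ₂=0.005, ω₂=-0.133
apply F[27]=-1.112 → step 28: x=0.104, v=0.385, θ₁=-0.009, ω₁=-0.181, θ₂=0.002, ω₂=-0.128
apply F[28]=-1.193 → step 29: x=0.112, v=0.371, θ₁=-0.012, ω₁=-0.165, θ₂=-0.000, ω₂=-0.123
Max |angle| over trajectory = 0.080 rad; bound = 0.138 → within bound.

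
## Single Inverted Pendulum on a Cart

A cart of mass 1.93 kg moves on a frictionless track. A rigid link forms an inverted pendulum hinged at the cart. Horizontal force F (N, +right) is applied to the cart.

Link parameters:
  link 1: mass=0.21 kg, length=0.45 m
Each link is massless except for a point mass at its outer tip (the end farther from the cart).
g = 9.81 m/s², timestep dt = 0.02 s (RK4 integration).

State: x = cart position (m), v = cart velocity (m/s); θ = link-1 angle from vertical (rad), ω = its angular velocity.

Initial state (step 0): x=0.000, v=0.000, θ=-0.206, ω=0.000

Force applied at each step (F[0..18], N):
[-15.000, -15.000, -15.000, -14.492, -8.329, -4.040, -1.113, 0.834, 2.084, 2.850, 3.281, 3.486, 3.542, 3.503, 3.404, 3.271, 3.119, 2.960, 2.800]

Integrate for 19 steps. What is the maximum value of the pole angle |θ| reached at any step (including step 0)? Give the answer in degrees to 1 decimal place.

apply F[0]=-15.000 → step 1: x=-0.002, v=-0.151, θ=-0.204, ω=0.239
apply F[1]=-15.000 → step 2: x=-0.006, v=-0.301, θ=-0.196, ω=0.480
apply F[2]=-15.000 → step 3: x=-0.014, v=-0.452, θ=-0.184, ω=0.727
apply F[3]=-14.492 → step 4: x=-0.024, v=-0.598, θ=-0.167, ω=0.970
apply F[4]=-8.329 → step 5: x=-0.037, v=-0.681, θ=-0.147, ω=1.083
apply F[5]=-4.040 → step 6: x=-0.051, v=-0.720, θ=-0.125, ω=1.110
apply F[6]=-1.113 → step 7: x=-0.065, v=-0.729, θ=-0.103, ω=1.081
apply F[7]=+0.834 → step 8: x=-0.080, v=-0.719, θ=-0.082, ω=1.018
apply F[8]=+2.084 → step 9: x=-0.094, v=-0.696, θ=-0.063, ω=0.935
apply F[9]=+2.850 → step 10: x=-0.108, v=-0.665, θ=-0.045, ω=0.844
apply F[10]=+3.281 → step 11: x=-0.121, v=-0.631, θ=-0.029, ω=0.751
apply F[11]=+3.486 → step 12: x=-0.133, v=-0.594, θ=-0.015, ω=0.660
apply F[12]=+3.542 → step 13: x=-0.144, v=-0.557, θ=-0.002, ω=0.574
apply F[13]=+3.503 → step 14: x=-0.155, v=-0.521, θ=0.008, ω=0.495
apply F[14]=+3.404 → step 15: x=-0.165, v=-0.486, θ=0.017, ω=0.423
apply F[15]=+3.271 → step 16: x=-0.175, v=-0.452, θ=0.025, ω=0.358
apply F[16]=+3.119 → step 17: x=-0.183, v=-0.421, θ=0.032, ω=0.300
apply F[17]=+2.960 → step 18: x=-0.191, v=-0.391, θ=0.037, ω=0.248
apply F[18]=+2.800 → step 19: x=-0.199, v=-0.363, θ=0.042, ω=0.203
Max |angle| over trajectory = 0.206 rad = 11.8°.

Answer: 11.8°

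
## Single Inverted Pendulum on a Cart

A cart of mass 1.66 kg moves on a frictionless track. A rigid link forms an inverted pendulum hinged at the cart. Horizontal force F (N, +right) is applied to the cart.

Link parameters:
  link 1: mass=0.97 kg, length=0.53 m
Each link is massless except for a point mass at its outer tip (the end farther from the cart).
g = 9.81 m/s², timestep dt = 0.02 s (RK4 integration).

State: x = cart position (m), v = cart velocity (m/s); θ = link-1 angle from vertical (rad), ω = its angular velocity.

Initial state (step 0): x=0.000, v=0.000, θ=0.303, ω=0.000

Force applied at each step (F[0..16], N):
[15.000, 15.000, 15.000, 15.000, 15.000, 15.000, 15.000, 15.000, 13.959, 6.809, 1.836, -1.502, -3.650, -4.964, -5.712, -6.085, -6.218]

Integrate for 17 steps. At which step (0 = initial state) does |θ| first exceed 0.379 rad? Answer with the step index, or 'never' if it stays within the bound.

apply F[0]=+15.000 → step 1: x=0.001, v=0.141, θ=0.302, ω=-0.143
apply F[1]=+15.000 → step 2: x=0.006, v=0.282, θ=0.297, ω=-0.289
apply F[2]=+15.000 → step 3: x=0.013, v=0.424, θ=0.290, ω=-0.438
apply F[3]=+15.000 → step 4: x=0.023, v=0.568, θ=0.280, ω=-0.594
apply F[4]=+15.000 → step 5: x=0.035, v=0.713, θ=0.266, ω=-0.759
apply F[5]=+15.000 → step 6: x=0.051, v=0.861, θ=0.249, ω=-0.934
apply F[6]=+15.000 → step 7: x=0.070, v=1.012, θ=0.229, ω=-1.123
apply F[7]=+15.000 → step 8: x=0.092, v=1.167, θ=0.204, ω=-1.328
apply F[8]=+13.959 → step 9: x=0.116, v=1.313, θ=0.176, ω=-1.529
apply F[9]=+6.809 → step 10: x=0.143, v=1.378, θ=0.145, ω=-1.592
apply F[10]=+1.836 → step 11: x=0.171, v=1.388, θ=0.113, ω=-1.562
apply F[11]=-1.502 → step 12: x=0.199, v=1.360, θ=0.083, ω=-1.474
apply F[12]=-3.650 → step 13: x=0.225, v=1.309, θ=0.054, ω=-1.353
apply F[13]=-4.964 → step 14: x=0.251, v=1.245, θ=0.029, ω=-1.217
apply F[14]=-5.712 → step 15: x=0.275, v=1.175, θ=0.006, ω=-1.077
apply F[15]=-6.085 → step 16: x=0.298, v=1.102, θ=-0.014, ω=-0.942
apply F[16]=-6.218 → step 17: x=0.319, v=1.029, θ=-0.032, ω=-0.814
max |θ| = 0.303 ≤ 0.379 over all 18 states.

Answer: never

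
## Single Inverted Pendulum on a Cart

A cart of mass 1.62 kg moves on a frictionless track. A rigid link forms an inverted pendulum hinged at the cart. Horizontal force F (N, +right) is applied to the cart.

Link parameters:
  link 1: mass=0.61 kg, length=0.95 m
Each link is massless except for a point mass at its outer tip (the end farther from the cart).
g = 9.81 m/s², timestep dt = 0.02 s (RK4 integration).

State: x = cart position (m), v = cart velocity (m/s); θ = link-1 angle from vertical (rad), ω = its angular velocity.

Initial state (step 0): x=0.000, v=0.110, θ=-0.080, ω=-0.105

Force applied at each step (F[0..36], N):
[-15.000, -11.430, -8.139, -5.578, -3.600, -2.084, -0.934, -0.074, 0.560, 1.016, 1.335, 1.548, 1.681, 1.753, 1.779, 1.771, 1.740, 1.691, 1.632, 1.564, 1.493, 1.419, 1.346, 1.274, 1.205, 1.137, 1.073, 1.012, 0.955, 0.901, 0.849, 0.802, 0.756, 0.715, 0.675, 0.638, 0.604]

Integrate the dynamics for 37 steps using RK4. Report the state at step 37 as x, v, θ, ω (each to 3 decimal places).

apply F[0]=-15.000 → step 1: x=0.000, v=-0.069, θ=-0.080, ω=0.066
apply F[1]=-11.430 → step 2: x=-0.002, v=-0.204, θ=-0.078, ω=0.191
apply F[2]=-8.139 → step 3: x=-0.007, v=-0.299, θ=-0.073, ω=0.275
apply F[3]=-5.578 → step 4: x=-0.014, v=-0.362, θ=-0.067, ω=0.327
apply F[4]=-3.600 → step 5: x=-0.022, v=-0.402, θ=-0.060, ω=0.356
apply F[5]=-2.084 → step 6: x=-0.030, v=-0.423, θ=-0.053, ω=0.367
apply F[6]=-0.934 → step 7: x=-0.038, v=-0.431, θ=-0.046, ω=0.365
apply F[7]=-0.074 → step 8: x=-0.047, v=-0.429, θ=-0.039, ω=0.354
apply F[8]=+0.560 → step 9: x=-0.055, v=-0.420, θ=-0.032, ω=0.337
apply F[9]=+1.016 → step 10: x=-0.064, v=-0.405, θ=-0.025, ω=0.316
apply F[10]=+1.335 → step 11: x=-0.072, v=-0.387, θ=-0.019, ω=0.292
apply F[11]=+1.548 → step 12: x=-0.079, v=-0.367, θ=-0.013, ω=0.267
apply F[12]=+1.681 → step 13: x=-0.086, v=-0.345, θ=-0.008, ω=0.242
apply F[13]=+1.753 → step 14: x=-0.093, v=-0.323, θ=-0.004, ω=0.218
apply F[14]=+1.779 → step 15: x=-0.099, v=-0.301, θ=0.000, ω=0.194
apply F[15]=+1.771 → step 16: x=-0.105, v=-0.279, θ=0.004, ω=0.172
apply F[16]=+1.740 → step 17: x=-0.110, v=-0.258, θ=0.007, ω=0.151
apply F[17]=+1.691 → step 18: x=-0.115, v=-0.238, θ=0.010, ω=0.132
apply F[18]=+1.632 → step 19: x=-0.120, v=-0.219, θ=0.013, ω=0.114
apply F[19]=+1.564 → step 20: x=-0.124, v=-0.200, θ=0.015, ω=0.097
apply F[20]=+1.493 → step 21: x=-0.128, v=-0.183, θ=0.016, ω=0.082
apply F[21]=+1.419 → step 22: x=-0.131, v=-0.167, θ=0.018, ω=0.069
apply F[22]=+1.346 → step 23: x=-0.135, v=-0.152, θ=0.019, ω=0.056
apply F[23]=+1.274 → step 24: x=-0.138, v=-0.137, θ=0.020, ω=0.045
apply F[24]=+1.205 → step 25: x=-0.140, v=-0.124, θ=0.021, ω=0.036
apply F[25]=+1.137 → step 26: x=-0.143, v=-0.112, θ=0.022, ω=0.027
apply F[26]=+1.073 → step 27: x=-0.145, v=-0.100, θ=0.022, ω=0.019
apply F[27]=+1.012 → step 28: x=-0.147, v=-0.089, θ=0.022, ω=0.012
apply F[28]=+0.955 → step 29: x=-0.148, v=-0.079, θ=0.023, ω=0.006
apply F[29]=+0.901 → step 30: x=-0.150, v=-0.070, θ=0.023, ω=0.001
apply F[30]=+0.849 → step 31: x=-0.151, v=-0.061, θ=0.023, ω=-0.004
apply F[31]=+0.802 → step 32: x=-0.152, v=-0.052, θ=0.023, ω=-0.008
apply F[32]=+0.756 → step 33: x=-0.153, v=-0.045, θ=0.022, ω=-0.011
apply F[33]=+0.715 → step 34: x=-0.154, v=-0.038, θ=0.022, ω=-0.014
apply F[34]=+0.675 → step 35: x=-0.155, v=-0.031, θ=0.022, ω=-0.017
apply F[35]=+0.638 → step 36: x=-0.155, v=-0.025, θ=0.021, ω=-0.019
apply F[36]=+0.604 → step 37: x=-0.156, v=-0.019, θ=0.021, ω=-0.020

Answer: x=-0.156, v=-0.019, θ=0.021, ω=-0.020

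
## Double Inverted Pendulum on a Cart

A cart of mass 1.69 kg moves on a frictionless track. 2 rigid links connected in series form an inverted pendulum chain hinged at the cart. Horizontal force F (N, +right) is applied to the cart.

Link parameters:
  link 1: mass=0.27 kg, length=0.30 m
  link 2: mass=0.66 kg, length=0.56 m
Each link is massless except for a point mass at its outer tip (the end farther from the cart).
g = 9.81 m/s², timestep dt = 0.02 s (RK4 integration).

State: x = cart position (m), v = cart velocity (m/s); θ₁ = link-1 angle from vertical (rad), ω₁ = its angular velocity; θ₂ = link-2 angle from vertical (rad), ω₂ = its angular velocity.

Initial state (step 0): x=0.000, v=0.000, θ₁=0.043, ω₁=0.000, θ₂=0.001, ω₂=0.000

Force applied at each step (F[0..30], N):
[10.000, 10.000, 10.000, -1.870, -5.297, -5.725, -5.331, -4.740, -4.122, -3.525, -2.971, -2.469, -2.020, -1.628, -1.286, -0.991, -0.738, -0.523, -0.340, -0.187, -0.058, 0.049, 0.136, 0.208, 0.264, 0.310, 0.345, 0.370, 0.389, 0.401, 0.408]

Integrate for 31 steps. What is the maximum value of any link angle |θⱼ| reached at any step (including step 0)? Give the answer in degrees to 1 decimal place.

apply F[0]=+10.000 → step 1: x=0.001, v=0.114, θ₁=0.040, ω₁=-0.284, θ₂=0.000, ω₂=-0.051
apply F[1]=+10.000 → step 2: x=0.005, v=0.228, θ₁=0.032, ω₁=-0.582, θ₂=-0.001, ω₂=-0.095
apply F[2]=+10.000 → step 3: x=0.010, v=0.344, θ₁=0.017, ω₁=-0.909, θ₂=-0.003, ω₂=-0.127
apply F[3]=-1.870 → step 4: x=0.017, v=0.321, θ₁=-0.000, ω₁=-0.808, θ₂=-0.006, ω₂=-0.142
apply F[4]=-5.297 → step 5: x=0.023, v=0.259, θ₁=-0.015, ω₁=-0.608, θ₂=-0.009, ω₂=-0.142
apply F[5]=-5.725 → step 6: x=0.027, v=0.193, θ₁=-0.025, ω₁=-0.418, θ₂=-0.012, ω₂=-0.130
apply F[6]=-5.331 → step 7: x=0.030, v=0.133, θ₁=-0.032, ω₁=-0.261, θ₂=-0.014, ω₂=-0.111
apply F[7]=-4.740 → step 8: x=0.033, v=0.081, θ₁=-0.035, ω₁=-0.139, θ₂=-0.016, ω₂=-0.088
apply F[8]=-4.122 → step 9: x=0.034, v=0.036, θ₁=-0.037, ω₁=-0.045, θ₂=-0.017, ω₂=-0.064
apply F[9]=-3.525 → step 10: x=0.034, v=-0.002, θ₁=-0.038, ω₁=0.024, θ₂=-0.019, ω₂=-0.040
apply F[10]=-2.971 → step 11: x=0.034, v=-0.033, θ₁=-0.037, ω₁=0.074, θ₂=-0.019, ω₂=-0.018
apply F[11]=-2.469 → step 12: x=0.033, v=-0.058, θ₁=-0.035, ω₁=0.109, θ₂=-0.019, ω₂=0.002
apply F[12]=-2.020 → step 13: x=0.032, v=-0.078, θ₁=-0.032, ω₁=0.132, θ₂=-0.019, ω₂=0.019
apply F[13]=-1.628 → step 14: x=0.030, v=-0.094, θ₁=-0.030, ω₁=0.145, θ₂=-0.019, ω₂=0.034
apply F[14]=-1.286 → step 15: x=0.028, v=-0.106, θ₁=-0.027, ω₁=0.151, θ₂=-0.018, ω₂=0.046
apply F[15]=-0.991 → step 16: x=0.026, v=-0.115, θ₁=-0.024, ω₁=0.152, θ₂=-0.017, ω₂=0.055
apply F[16]=-0.738 → step 17: x=0.023, v=-0.122, θ₁=-0.021, ω₁=0.150, θ₂=-0.016, ω₂=0.062
apply F[17]=-0.523 → step 18: x=0.021, v=-0.126, θ₁=-0.018, ω₁=0.144, θ₂=-0.014, ω₂=0.067
apply F[18]=-0.340 → step 19: x=0.018, v=-0.128, θ₁=-0.015, ω₁=0.137, θ₂=-0.013, ω₂=0.071
apply F[19]=-0.187 → step 20: x=0.016, v=-0.129, θ₁=-0.012, ω₁=0.128, θ₂=-0.011, ω₂=0.072
apply F[20]=-0.058 → step 21: x=0.013, v=-0.128, θ₁=-0.010, ω₁=0.119, θ₂=-0.010, ω₂=0.073
apply F[21]=+0.049 → step 22: x=0.011, v=-0.127, θ₁=-0.007, ω₁=0.110, θ₂=-0.009, ω₂=0.072
apply F[22]=+0.136 → step 23: x=0.008, v=-0.125, θ₁=-0.005, ω₁=0.100, θ₂=-0.007, ω₂=0.070
apply F[23]=+0.208 → step 24: x=0.006, v=-0.122, θ₁=-0.003, ω₁=0.091, θ₂=-0.006, ω₂=0.067
apply F[24]=+0.264 → step 25: x=0.003, v=-0.118, θ₁=-0.002, ω₁=0.082, θ₂=-0.004, ω₂=0.064
apply F[25]=+0.310 → step 26: x=0.001, v=-0.115, θ₁=-0.000, ω₁=0.073, θ₂=-0.003, ω₂=0.061
apply F[26]=+0.345 → step 27: x=-0.001, v=-0.110, θ₁=0.001, ω₁=0.065, θ₂=-0.002, ω₂=0.057
apply F[27]=+0.370 → step 28: x=-0.004, v=-0.106, θ₁=0.002, ω₁=0.057, θ₂=-0.001, ω₂=0.053
apply F[28]=+0.389 → step 29: x=-0.006, v=-0.102, θ₁=0.003, ω₁=0.050, θ₂=0.000, ω₂=0.049
apply F[29]=+0.401 → step 30: x=-0.008, v=-0.098, θ₁=0.004, ω₁=0.044, θ₂=0.001, ω₂=0.045
apply F[30]=+0.408 → step 31: x=-0.010, v=-0.093, θ₁=0.005, ω₁=0.038, θ₂=0.002, ω₂=0.041
Max |angle| over trajectory = 0.043 rad = 2.5°.

Answer: 2.5°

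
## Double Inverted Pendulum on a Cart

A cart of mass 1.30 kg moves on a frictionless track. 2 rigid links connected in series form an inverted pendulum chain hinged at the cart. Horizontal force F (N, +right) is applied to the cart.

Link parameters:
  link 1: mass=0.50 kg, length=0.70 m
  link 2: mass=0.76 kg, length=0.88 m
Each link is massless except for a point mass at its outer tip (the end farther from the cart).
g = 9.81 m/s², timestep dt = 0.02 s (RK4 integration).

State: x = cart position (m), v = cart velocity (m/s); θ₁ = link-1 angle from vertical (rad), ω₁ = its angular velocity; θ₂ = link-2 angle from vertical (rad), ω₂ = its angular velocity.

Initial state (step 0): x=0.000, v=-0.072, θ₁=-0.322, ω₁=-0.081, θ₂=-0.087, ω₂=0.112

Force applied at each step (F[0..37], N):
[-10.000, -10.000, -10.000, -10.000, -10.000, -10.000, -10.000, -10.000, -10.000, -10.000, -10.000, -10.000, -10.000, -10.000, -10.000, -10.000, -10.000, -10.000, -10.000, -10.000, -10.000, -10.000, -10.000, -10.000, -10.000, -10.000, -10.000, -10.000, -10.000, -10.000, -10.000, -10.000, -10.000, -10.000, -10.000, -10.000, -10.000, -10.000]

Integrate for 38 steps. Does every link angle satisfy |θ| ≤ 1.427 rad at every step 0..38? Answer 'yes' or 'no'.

apply F[0]=-10.000 → step 1: x=-0.002, v=-0.165, θ₁=-0.324, ω₁=-0.143, θ₂=-0.083, ω₂=0.246
apply F[1]=-10.000 → step 2: x=-0.007, v=-0.258, θ₁=-0.328, ω₁=-0.207, θ₂=-0.077, ω₂=0.382
apply F[2]=-10.000 → step 3: x=-0.013, v=-0.351, θ₁=-0.333, ω₁=-0.275, θ₂=-0.068, ω₂=0.523
apply F[3]=-10.000 → step 4: x=-0.021, v=-0.444, θ₁=-0.339, ω₁=-0.347, θ₂=-0.056, ω₂=0.670
apply F[4]=-10.000 → step 5: x=-0.030, v=-0.538, θ₁=-0.346, ω₁=-0.424, θ₂=-0.041, ω₂=0.823
apply F[5]=-10.000 → step 6: x=-0.042, v=-0.632, θ₁=-0.356, ω₁=-0.505, θ₂=-0.023, ω₂=0.984
apply F[6]=-10.000 → step 7: x=-0.056, v=-0.727, θ₁=-0.367, ω₁=-0.590, θ₂=-0.002, ω₂=1.151
apply F[7]=-10.000 → step 8: x=-0.071, v=-0.824, θ₁=-0.379, ω₁=-0.678, θ₂=0.023, ω₂=1.325
apply F[8]=-10.000 → step 9: x=-0.089, v=-0.922, θ₁=-0.394, ω₁=-0.765, θ₂=0.051, ω₂=1.504
apply F[9]=-10.000 → step 10: x=-0.108, v=-1.021, θ₁=-0.410, ω₁=-0.850, θ₂=0.083, ω₂=1.688
apply F[10]=-10.000 → step 11: x=-0.130, v=-1.124, θ₁=-0.428, ω₁=-0.930, θ₂=0.119, ω₂=1.875
apply F[11]=-10.000 → step 12: x=-0.153, v=-1.228, θ₁=-0.447, ω₁=-1.000, θ₂=0.158, ω₂=2.062
apply F[12]=-10.000 → step 13: x=-0.179, v=-1.335, θ₁=-0.468, ω₁=-1.059, θ₂=0.201, ω₂=2.249
apply F[13]=-10.000 → step 14: x=-0.206, v=-1.444, θ₁=-0.489, ω₁=-1.103, θ₂=0.248, ω₂=2.434
apply F[14]=-10.000 → step 15: x=-0.236, v=-1.555, θ₁=-0.512, ω₁=-1.130, θ₂=0.299, ω₂=2.617
apply F[15]=-10.000 → step 16: x=-0.269, v=-1.668, θ₁=-0.534, ω₁=-1.137, θ₂=0.353, ω₂=2.799
apply F[16]=-10.000 → step 17: x=-0.303, v=-1.782, θ₁=-0.557, ω₁=-1.124, θ₂=0.410, ω₂=2.980
apply F[17]=-10.000 → step 18: x=-0.340, v=-1.897, θ₁=-0.579, ω₁=-1.089, θ₂=0.472, ω₂=3.161
apply F[18]=-10.000 → step 19: x=-0.379, v=-2.012, θ₁=-0.600, ω₁=-1.031, θ₂=0.537, ω₂=3.346
apply F[19]=-10.000 → step 20: x=-0.420, v=-2.126, θ₁=-0.620, ω₁=-0.946, θ₂=0.606, ω₂=3.536
apply F[20]=-10.000 → step 21: x=-0.464, v=-2.238, θ₁=-0.638, ω₁=-0.834, θ₂=0.678, ω₂=3.733
apply F[21]=-10.000 → step 22: x=-0.510, v=-2.349, θ₁=-0.653, ω₁=-0.691, θ₂=0.755, ω₂=3.942
apply F[22]=-10.000 → step 23: x=-0.558, v=-2.456, θ₁=-0.666, ω₁=-0.514, θ₂=0.836, ω₂=4.165
apply F[23]=-10.000 → step 24: x=-0.608, v=-2.560, θ₁=-0.674, ω₁=-0.298, θ₂=0.922, ω₂=4.405
apply F[24]=-10.000 → step 25: x=-0.660, v=-2.658, θ₁=-0.677, ω₁=-0.038, θ₂=1.013, ω₂=4.666
apply F[25]=-10.000 → step 26: x=-0.714, v=-2.750, θ₁=-0.675, ω₁=0.271, θ₂=1.109, ω₂=4.953
apply F[26]=-10.000 → step 27: x=-0.770, v=-2.835, θ₁=-0.666, ω₁=0.635, θ₂=1.211, ω₂=5.267
apply F[27]=-10.000 → step 28: x=-0.828, v=-2.913, θ₁=-0.649, ω₁=1.063, θ₂=1.320, ω₂=5.613
apply F[28]=-10.000 → step 29: x=-0.887, v=-2.982, θ₁=-0.623, ω₁=1.560, θ₂=1.436, ω₂=5.992
apply F[29]=-10.000 → step 30: x=-0.947, v=-3.044, θ₁=-0.586, ω₁=2.133, θ₂=1.560, ω₂=6.404
apply F[30]=-10.000 → step 31: x=-1.009, v=-3.100, θ₁=-0.537, ω₁=2.787, θ₂=1.692, ω₂=6.846
apply F[31]=-10.000 → step 32: x=-1.071, v=-3.154, θ₁=-0.474, ω₁=3.527, θ₂=1.834, ω₂=7.311
apply F[32]=-10.000 → step 33: x=-1.135, v=-3.214, θ₁=-0.395, ω₁=4.353, θ₂=1.984, ω₂=7.781
apply F[33]=-10.000 → step 34: x=-1.200, v=-3.290, θ₁=-0.299, ω₁=5.260, θ₂=2.145, ω₂=8.231
apply F[34]=-10.000 → step 35: x=-1.267, v=-3.393, θ₁=-0.185, ω₁=6.233, θ₂=2.313, ω₂=8.616
apply F[35]=-10.000 → step 36: x=-1.336, v=-3.528, θ₁=-0.050, ω₁=7.230, θ₂=2.488, ω₂=8.877
apply F[36]=-10.000 → step 37: x=-1.408, v=-3.681, θ₁=0.104, ω₁=8.170, θ₂=2.667, ω₂=8.945
apply F[37]=-10.000 → step 38: x=-1.483, v=-3.813, θ₁=0.276, ω₁=8.948, θ₂=2.845, ω₂=8.774
Max |angle| over trajectory = 2.845 rad; bound = 1.427 → exceeded.

Answer: no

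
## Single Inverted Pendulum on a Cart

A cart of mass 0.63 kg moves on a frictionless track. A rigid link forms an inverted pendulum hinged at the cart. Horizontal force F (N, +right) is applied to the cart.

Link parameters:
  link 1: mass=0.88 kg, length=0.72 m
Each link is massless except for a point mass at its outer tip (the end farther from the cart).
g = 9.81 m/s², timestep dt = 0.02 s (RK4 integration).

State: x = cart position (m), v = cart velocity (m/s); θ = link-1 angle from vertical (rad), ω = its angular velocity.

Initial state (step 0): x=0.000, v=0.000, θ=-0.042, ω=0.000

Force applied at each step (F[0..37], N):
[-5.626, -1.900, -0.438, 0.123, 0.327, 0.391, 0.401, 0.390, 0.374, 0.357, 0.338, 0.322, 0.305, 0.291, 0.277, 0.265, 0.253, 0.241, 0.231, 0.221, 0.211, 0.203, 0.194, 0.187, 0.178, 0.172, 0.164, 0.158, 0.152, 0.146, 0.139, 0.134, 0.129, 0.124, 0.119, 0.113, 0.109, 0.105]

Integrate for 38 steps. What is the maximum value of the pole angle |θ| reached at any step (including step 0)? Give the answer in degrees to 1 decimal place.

apply F[0]=-5.626 → step 1: x=-0.002, v=-0.167, θ=-0.040, ω=0.220
apply F[1]=-1.900 → step 2: x=-0.006, v=-0.217, θ=-0.035, ω=0.280
apply F[2]=-0.438 → step 3: x=-0.010, v=-0.222, θ=-0.029, ω=0.278
apply F[3]=+0.123 → step 4: x=-0.014, v=-0.211, θ=-0.024, ω=0.255
apply F[4]=+0.327 → step 5: x=-0.018, v=-0.195, θ=-0.019, ω=0.227
apply F[5]=+0.391 → step 6: x=-0.022, v=-0.178, θ=-0.015, ω=0.199
apply F[6]=+0.401 → step 7: x=-0.025, v=-0.162, θ=-0.011, ω=0.173
apply F[7]=+0.390 → step 8: x=-0.028, v=-0.147, θ=-0.008, ω=0.149
apply F[8]=+0.374 → step 9: x=-0.031, v=-0.133, θ=-0.005, ω=0.129
apply F[9]=+0.357 → step 10: x=-0.034, v=-0.120, θ=-0.003, ω=0.110
apply F[10]=+0.338 → step 11: x=-0.036, v=-0.109, θ=-0.001, ω=0.094
apply F[11]=+0.322 → step 12: x=-0.038, v=-0.099, θ=0.001, ω=0.080
apply F[12]=+0.305 → step 13: x=-0.040, v=-0.090, θ=0.003, ω=0.068
apply F[13]=+0.291 → step 14: x=-0.042, v=-0.082, θ=0.004, ω=0.057
apply F[14]=+0.277 → step 15: x=-0.043, v=-0.074, θ=0.005, ω=0.048
apply F[15]=+0.265 → step 16: x=-0.045, v=-0.067, θ=0.006, ω=0.040
apply F[16]=+0.253 → step 17: x=-0.046, v=-0.061, θ=0.006, ω=0.032
apply F[17]=+0.241 → step 18: x=-0.047, v=-0.055, θ=0.007, ω=0.026
apply F[18]=+0.231 → step 19: x=-0.048, v=-0.049, θ=0.007, ω=0.021
apply F[19]=+0.221 → step 20: x=-0.049, v=-0.045, θ=0.008, ω=0.016
apply F[20]=+0.211 → step 21: x=-0.050, v=-0.040, θ=0.008, ω=0.012
apply F[21]=+0.203 → step 22: x=-0.051, v=-0.036, θ=0.008, ω=0.008
apply F[22]=+0.194 → step 23: x=-0.051, v=-0.032, θ=0.008, ω=0.005
apply F[23]=+0.187 → step 24: x=-0.052, v=-0.028, θ=0.009, ω=0.003
apply F[24]=+0.178 → step 25: x=-0.053, v=-0.025, θ=0.009, ω=0.000
apply F[25]=+0.172 → step 26: x=-0.053, v=-0.022, θ=0.009, ω=-0.002
apply F[26]=+0.164 → step 27: x=-0.053, v=-0.019, θ=0.009, ω=-0.003
apply F[27]=+0.158 → step 28: x=-0.054, v=-0.016, θ=0.008, ω=-0.005
apply F[28]=+0.152 → step 29: x=-0.054, v=-0.014, θ=0.008, ω=-0.006
apply F[29]=+0.146 → step 30: x=-0.054, v=-0.012, θ=0.008, ω=-0.007
apply F[30]=+0.139 → step 31: x=-0.055, v=-0.009, θ=0.008, ω=-0.008
apply F[31]=+0.134 → step 32: x=-0.055, v=-0.007, θ=0.008, ω=-0.008
apply F[32]=+0.129 → step 33: x=-0.055, v=-0.005, θ=0.008, ω=-0.009
apply F[33]=+0.124 → step 34: x=-0.055, v=-0.004, θ=0.008, ω=-0.009
apply F[34]=+0.119 → step 35: x=-0.055, v=-0.002, θ=0.007, ω=-0.010
apply F[35]=+0.113 → step 36: x=-0.055, v=-0.000, θ=0.007, ω=-0.010
apply F[36]=+0.109 → step 37: x=-0.055, v=0.001, θ=0.007, ω=-0.010
apply F[37]=+0.105 → step 38: x=-0.055, v=0.003, θ=0.007, ω=-0.010
Max |angle| over trajectory = 0.042 rad = 2.4°.

Answer: 2.4°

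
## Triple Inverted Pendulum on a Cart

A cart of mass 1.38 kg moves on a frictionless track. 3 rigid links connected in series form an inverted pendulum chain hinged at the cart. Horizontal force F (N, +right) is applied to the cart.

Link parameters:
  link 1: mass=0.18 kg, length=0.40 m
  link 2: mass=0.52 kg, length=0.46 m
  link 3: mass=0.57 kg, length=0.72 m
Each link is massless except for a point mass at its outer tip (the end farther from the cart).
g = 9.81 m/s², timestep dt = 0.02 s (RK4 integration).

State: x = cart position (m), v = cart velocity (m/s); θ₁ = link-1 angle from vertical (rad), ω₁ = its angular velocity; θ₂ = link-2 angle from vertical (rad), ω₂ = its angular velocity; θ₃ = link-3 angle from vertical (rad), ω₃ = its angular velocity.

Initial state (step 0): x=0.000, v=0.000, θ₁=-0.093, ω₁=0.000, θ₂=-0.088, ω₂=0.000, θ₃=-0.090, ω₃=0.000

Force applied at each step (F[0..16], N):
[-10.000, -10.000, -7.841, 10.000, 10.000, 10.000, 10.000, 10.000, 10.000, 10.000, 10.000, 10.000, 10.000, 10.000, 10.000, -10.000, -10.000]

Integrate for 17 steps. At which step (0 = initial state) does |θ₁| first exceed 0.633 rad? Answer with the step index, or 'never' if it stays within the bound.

apply F[0]=-10.000 → step 1: x=-0.001, v=-0.127, θ₁=-0.090, ω₁=0.259, θ₂=-0.088, ω₂=0.014, θ₃=-0.090, ω₃=-0.001
apply F[1]=-10.000 → step 2: x=-0.005, v=-0.256, θ₁=-0.083, ω₁=0.539, θ₂=-0.088, ω₂=0.013, θ₃=-0.090, ω₃=-0.003
apply F[2]=-7.841 → step 3: x=-0.011, v=-0.356, θ₁=-0.069, ω₁=0.783, θ₂=-0.088, ω₂=-0.020, θ₃=-0.090, ω₃=-0.004
apply F[3]=+10.000 → step 4: x=-0.017, v=-0.200, θ₁=-0.057, ω₁=0.434, θ₂=-0.089, ω₂=-0.089, θ₃=-0.090, ω₃=-0.005
apply F[4]=+10.000 → step 5: x=-0.019, v=-0.046, θ₁=-0.052, ω₁=0.123, θ₂=-0.091, ω₂=-0.190, θ₃=-0.090, ω₃=-0.006
apply F[5]=+10.000 → step 6: x=-0.019, v=0.108, θ₁=-0.052, ω₁=-0.168, θ₂=-0.096, ω₂=-0.312, θ₃=-0.090, ω₃=-0.004
apply F[6]=+10.000 → step 7: x=-0.015, v=0.262, θ₁=-0.058, ω₁=-0.455, θ₂=-0.104, ω₂=-0.442, θ₃=-0.090, ω₃=0.001
apply F[7]=+10.000 → step 8: x=-0.008, v=0.417, θ₁=-0.071, ω₁=-0.754, θ₂=-0.114, ω₂=-0.572, θ₃=-0.090, ω₃=0.011
apply F[8]=+10.000 → step 9: x=0.002, v=0.575, θ₁=-0.089, ω₁=-1.079, θ₂=-0.127, ω₂=-0.692, θ₃=-0.090, ω₃=0.025
apply F[9]=+10.000 → step 10: x=0.015, v=0.734, θ₁=-0.114, ω₁=-1.446, θ₂=-0.142, ω₂=-0.791, θ₃=-0.089, ω₃=0.046
apply F[10]=+10.000 → step 11: x=0.031, v=0.897, θ₁=-0.147, ω₁=-1.867, θ₂=-0.158, ω₂=-0.856, θ₃=-0.088, ω₃=0.071
apply F[11]=+10.000 → step 12: x=0.051, v=1.060, θ₁=-0.189, ω₁=-2.353, θ₂=-0.175, ω₂=-0.879, θ₃=-0.086, ω₃=0.100
apply F[12]=+10.000 → step 13: x=0.074, v=1.224, θ₁=-0.241, ω₁=-2.897, θ₂=-0.193, ω₂=-0.858, θ₃=-0.084, ω₃=0.126
apply F[13]=+10.000 → step 14: x=0.100, v=1.383, θ₁=-0.305, ω₁=-3.469, θ₂=-0.210, ω₂=-0.814, θ₃=-0.081, ω₃=0.145
apply F[14]=+10.000 → step 15: x=0.129, v=1.532, θ₁=-0.380, ω₁=-4.010, θ₂=-0.226, ω₂=-0.792, θ₃=-0.078, ω₃=0.151
apply F[15]=-10.000 → step 16: x=0.158, v=1.415, θ₁=-0.461, ω₁=-4.142, θ₂=-0.240, ω₂=-0.609, θ₃=-0.075, ω₃=0.183
apply F[16]=-10.000 → step 17: x=0.185, v=1.296, θ₁=-0.546, ω₁=-4.335, θ₂=-0.250, ω₂=-0.402, θ₃=-0.071, ω₃=0.211
max |θ₁| = 0.546 ≤ 0.633 over all 18 states.

Answer: never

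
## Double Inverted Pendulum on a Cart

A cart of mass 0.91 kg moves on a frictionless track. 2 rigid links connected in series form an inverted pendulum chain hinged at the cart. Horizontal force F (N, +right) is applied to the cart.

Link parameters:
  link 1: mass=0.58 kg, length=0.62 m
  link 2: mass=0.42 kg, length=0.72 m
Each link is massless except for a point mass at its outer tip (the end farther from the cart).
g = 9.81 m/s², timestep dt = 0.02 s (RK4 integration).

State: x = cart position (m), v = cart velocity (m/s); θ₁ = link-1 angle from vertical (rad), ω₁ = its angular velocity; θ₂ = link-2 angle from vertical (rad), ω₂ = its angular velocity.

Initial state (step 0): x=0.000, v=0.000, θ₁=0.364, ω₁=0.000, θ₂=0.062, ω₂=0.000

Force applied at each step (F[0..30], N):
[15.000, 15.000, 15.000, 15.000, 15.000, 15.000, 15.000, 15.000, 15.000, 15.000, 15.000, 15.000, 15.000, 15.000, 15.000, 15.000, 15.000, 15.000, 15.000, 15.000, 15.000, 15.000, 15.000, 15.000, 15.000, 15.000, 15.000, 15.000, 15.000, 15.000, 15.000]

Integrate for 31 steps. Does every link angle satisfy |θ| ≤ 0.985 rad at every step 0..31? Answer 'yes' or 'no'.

apply F[0]=+15.000 → step 1: x=0.002, v=0.232, θ₁=0.362, ω₁=-0.155, θ₂=0.060, ω₂=-0.178
apply F[1]=+15.000 → step 2: x=0.009, v=0.465, θ₁=0.358, ω₁=-0.313, θ₂=0.055, ω₂=-0.355
apply F[2]=+15.000 → step 3: x=0.021, v=0.701, θ₁=0.350, ω₁=-0.478, θ₂=0.046, ω₂=-0.532
apply F[3]=+15.000 → step 4: x=0.037, v=0.940, θ₁=0.339, ω₁=-0.654, θ₂=0.034, ω₂=-0.707
apply F[4]=+15.000 → step 5: x=0.059, v=1.185, θ₁=0.324, ω₁=-0.846, θ₂=0.018, ω₂=-0.879
apply F[5]=+15.000 → step 6: x=0.085, v=1.435, θ₁=0.305, ω₁=-1.057, θ₂=-0.001, ω₂=-1.046
apply F[6]=+15.000 → step 7: x=0.116, v=1.694, θ₁=0.281, ω₁=-1.294, θ₂=-0.024, ω₂=-1.207
apply F[7]=+15.000 → step 8: x=0.153, v=1.962, θ₁=0.253, ω₁=-1.562, θ₂=-0.050, ω₂=-1.359
apply F[8]=+15.000 → step 9: x=0.195, v=2.242, θ₁=0.218, ω₁=-1.867, θ₂=-0.078, ω₂=-1.497
apply F[9]=+15.000 → step 10: x=0.242, v=2.533, θ₁=0.178, ω₁=-2.217, θ₂=-0.109, ω₂=-1.617
apply F[10]=+15.000 → step 11: x=0.296, v=2.839, θ₁=0.129, ω₁=-2.617, θ₂=-0.143, ω₂=-1.713
apply F[11]=+15.000 → step 12: x=0.356, v=3.156, θ₁=0.073, ω₁=-3.072, θ₂=-0.178, ω₂=-1.778
apply F[12]=+15.000 → step 13: x=0.422, v=3.483, θ₁=0.006, ω₁=-3.580, θ₂=-0.214, ω₂=-1.807
apply F[13]=+15.000 → step 14: x=0.495, v=3.812, θ₁=-0.071, ω₁=-4.130, θ₂=-0.250, ω₂=-1.799
apply F[14]=+15.000 → step 15: x=0.575, v=4.128, θ₁=-0.159, ω₁=-4.694, θ₂=-0.285, ω₂=-1.763
apply F[15]=+15.000 → step 16: x=0.660, v=4.414, θ₁=-0.258, ω₁=-5.234, θ₂=-0.320, ω₂=-1.721
apply F[16]=+15.000 → step 17: x=0.751, v=4.650, θ₁=-0.368, ω₁=-5.702, θ₂=-0.354, ω₂=-1.706
apply F[17]=+15.000 → step 18: x=0.846, v=4.825, θ₁=-0.486, ω₁=-6.065, θ₂=-0.389, ω₂=-1.751
apply F[18]=+15.000 → step 19: x=0.944, v=4.937, θ₁=-0.610, ω₁=-6.318, θ₂=-0.425, ω₂=-1.879
apply F[19]=+15.000 → step 20: x=1.043, v=4.993, θ₁=-0.738, ω₁=-6.476, θ₂=-0.465, ω₂=-2.096
apply F[20]=+15.000 → step 21: x=1.143, v=5.006, θ₁=-0.868, ω₁=-6.564, θ₂=-0.509, ω₂=-2.395
apply F[21]=+15.000 → step 22: x=1.243, v=4.985, θ₁=-1.000, ω₁=-6.607, θ₂=-0.561, ω₂=-2.765
apply F[22]=+15.000 → step 23: x=1.342, v=4.936, θ₁=-1.132, ω₁=-6.620, θ₂=-0.620, ω₂=-3.197
apply F[23]=+15.000 → step 24: x=1.440, v=4.866, θ₁=-1.265, ω₁=-6.611, θ₂=-0.689, ω₂=-3.682
apply F[24]=+15.000 → step 25: x=1.537, v=4.777, θ₁=-1.397, ω₁=-6.584, θ₂=-0.768, ω₂=-4.215
apply F[25]=+15.000 → step 26: x=1.631, v=4.671, θ₁=-1.528, ω₁=-6.536, θ₂=-0.858, ω₂=-4.794
apply F[26]=+15.000 → step 27: x=1.723, v=4.550, θ₁=-1.658, ω₁=-6.461, θ₂=-0.960, ω₂=-5.416
apply F[27]=+15.000 → step 28: x=1.813, v=4.415, θ₁=-1.786, ω₁=-6.350, θ₂=-1.075, ω₂=-6.080
apply F[28]=+15.000 → step 29: x=1.900, v=4.268, θ₁=-1.912, ω₁=-6.196, θ₂=-1.204, ω₂=-6.786
apply F[29]=+15.000 → step 30: x=1.984, v=4.109, θ₁=-2.034, ω₁=-5.987, θ₂=-1.347, ω₂=-7.531
apply F[30]=+15.000 → step 31: x=2.064, v=3.938, θ₁=-2.151, ω₁=-5.722, θ₂=-1.505, ω₂=-8.312
Max |angle| over trajectory = 2.151 rad; bound = 0.985 → exceeded.

Answer: no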